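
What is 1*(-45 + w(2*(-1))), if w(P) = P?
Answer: -47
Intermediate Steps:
1*(-45 + w(2*(-1))) = 1*(-45 + 2*(-1)) = 1*(-45 - 2) = 1*(-47) = -47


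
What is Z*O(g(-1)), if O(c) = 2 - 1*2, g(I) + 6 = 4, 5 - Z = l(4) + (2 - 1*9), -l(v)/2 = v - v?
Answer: 0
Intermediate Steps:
l(v) = 0 (l(v) = -2*(v - v) = -2*0 = 0)
Z = 12 (Z = 5 - (0 + (2 - 1*9)) = 5 - (0 + (2 - 9)) = 5 - (0 - 7) = 5 - 1*(-7) = 5 + 7 = 12)
g(I) = -2 (g(I) = -6 + 4 = -2)
O(c) = 0 (O(c) = 2 - 2 = 0)
Z*O(g(-1)) = 12*0 = 0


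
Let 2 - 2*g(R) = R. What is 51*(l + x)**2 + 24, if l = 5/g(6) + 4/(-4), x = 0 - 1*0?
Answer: 2595/4 ≈ 648.75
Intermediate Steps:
g(R) = 1 - R/2
x = 0 (x = 0 + 0 = 0)
l = -7/2 (l = 5/(1 - 1/2*6) + 4/(-4) = 5/(1 - 3) + 4*(-1/4) = 5/(-2) - 1 = 5*(-1/2) - 1 = -5/2 - 1 = -7/2 ≈ -3.5000)
51*(l + x)**2 + 24 = 51*(-7/2 + 0)**2 + 24 = 51*(-7/2)**2 + 24 = 51*(49/4) + 24 = 2499/4 + 24 = 2595/4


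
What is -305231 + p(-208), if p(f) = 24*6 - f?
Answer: -304879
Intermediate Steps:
p(f) = 144 - f
-305231 + p(-208) = -305231 + (144 - 1*(-208)) = -305231 + (144 + 208) = -305231 + 352 = -304879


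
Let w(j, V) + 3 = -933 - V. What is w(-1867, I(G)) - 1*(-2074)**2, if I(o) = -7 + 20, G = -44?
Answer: -4302425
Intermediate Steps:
I(o) = 13
w(j, V) = -936 - V (w(j, V) = -3 + (-933 - V) = -936 - V)
w(-1867, I(G)) - 1*(-2074)**2 = (-936 - 1*13) - 1*(-2074)**2 = (-936 - 13) - 1*4301476 = -949 - 4301476 = -4302425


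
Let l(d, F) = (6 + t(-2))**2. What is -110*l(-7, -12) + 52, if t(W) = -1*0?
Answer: -3908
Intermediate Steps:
t(W) = 0
l(d, F) = 36 (l(d, F) = (6 + 0)**2 = 6**2 = 36)
-110*l(-7, -12) + 52 = -110*36 + 52 = -3960 + 52 = -3908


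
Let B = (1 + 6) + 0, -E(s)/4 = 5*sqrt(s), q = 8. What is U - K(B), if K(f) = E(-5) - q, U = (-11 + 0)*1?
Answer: -3 + 20*I*sqrt(5) ≈ -3.0 + 44.721*I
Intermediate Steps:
E(s) = -20*sqrt(s)
U = -11 (U = -11*1 = -11)
B = 7 (B = 7 + 0 = 7)
K(f) = -8 - 20*I*sqrt(5) (K(f) = -20*I*sqrt(5) - 1*8 = -20*I*sqrt(5) - 8 = -8 - 20*I*sqrt(5))
U - K(B) = -11 - (-8 - 20*I*sqrt(5)) = -11 + (8 + 20*I*sqrt(5)) = -3 + 20*I*sqrt(5)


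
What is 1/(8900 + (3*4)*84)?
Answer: 1/9908 ≈ 0.00010093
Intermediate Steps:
1/(8900 + (3*4)*84) = 1/(8900 + 12*84) = 1/(8900 + 1008) = 1/9908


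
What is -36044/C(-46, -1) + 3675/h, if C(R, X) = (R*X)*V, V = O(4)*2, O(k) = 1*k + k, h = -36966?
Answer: -55629471/1133624 ≈ -49.072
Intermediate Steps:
O(k) = 2*k (O(k) = k + k = 2*k)
V = 16 (V = (2*4)*2 = 8*2 = 16)
C(R, X) = 16*R*X (C(R, X) = (R*X)*16 = 16*R*X)
-36044/C(-46, -1) + 3675/h = -36044/(16*(-46)*(-1)) + 3675/(-36966) = -36044/736 + 3675*(-1/36966) = -36044*1/736 - 1225/12322 = -9011/184 - 1225/12322 = -55629471/1133624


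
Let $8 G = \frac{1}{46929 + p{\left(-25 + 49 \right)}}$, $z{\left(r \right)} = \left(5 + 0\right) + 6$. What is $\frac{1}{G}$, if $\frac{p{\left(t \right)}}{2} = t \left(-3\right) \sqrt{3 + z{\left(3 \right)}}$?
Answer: $375432 - 1152 \sqrt{14} \approx 3.7112 \cdot 10^{5}$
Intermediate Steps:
$z{\left(r \right)} = 11$ ($z{\left(r \right)} = 5 + 6 = 11$)
$p{\left(t \right)} = - 6 t \sqrt{14}$ ($p{\left(t \right)} = 2 t \left(-3\right) \sqrt{3 + 11} = 2 - 3 t \sqrt{14} = 2 \left(- 3 t \sqrt{14}\right) = - 6 t \sqrt{14}$)
$G = \frac{1}{8 \left(46929 - 144 \sqrt{14}\right)}$ ($G = \frac{1}{8 \left(46929 - 6 \left(-25 + 49\right) \sqrt{14}\right)} = \frac{1}{8 \left(46929 - 144 \sqrt{14}\right)} \approx 2.6945 \cdot 10^{-6}$)
$\frac{1}{G} = \frac{1}{\frac{15643}{5872108632} + \frac{2 \sqrt{14}}{244671193}}$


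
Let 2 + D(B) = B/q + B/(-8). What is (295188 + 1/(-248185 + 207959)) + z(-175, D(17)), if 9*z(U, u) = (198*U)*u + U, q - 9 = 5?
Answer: 221836192691/724068 ≈ 3.0638e+5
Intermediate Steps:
q = 14 (q = 9 + 5 = 14)
D(B) = -2 - 3*B/56 (D(B) = -2 + (B/14 + B/(-8)) = -2 + (B*(1/14) + B*(-⅛)) = -2 + (B/14 - B/8) = -2 - 3*B/56)
z(U, u) = U/9 + 22*U*u (z(U, u) = ((198*U)*u + U)/9 = (198*U*u + U)/9 = (U + 198*U*u)/9 = U/9 + 22*U*u)
(295188 + 1/(-248185 + 207959)) + z(-175, D(17)) = (295188 + 1/(-248185 + 207959)) + (⅑)*(-175)*(1 + 198*(-2 - 3/56*17)) = (295188 + 1/(-40226)) + (⅑)*(-175)*(1 + 198*(-2 - 51/56)) = (295188 - 1/40226) + (⅑)*(-175)*(1 + 198*(-163/56)) = 11874232487/40226 + (⅑)*(-175)*(1 - 16137/28) = 11874232487/40226 + (⅑)*(-175)*(-16109/28) = 11874232487/40226 + 402725/36 = 221836192691/724068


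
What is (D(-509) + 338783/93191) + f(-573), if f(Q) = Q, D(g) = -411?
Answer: -91361161/93191 ≈ -980.36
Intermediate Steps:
(D(-509) + 338783/93191) + f(-573) = (-411 + 338783/93191) - 573 = -37962718/93191 - 573 = -91361161/93191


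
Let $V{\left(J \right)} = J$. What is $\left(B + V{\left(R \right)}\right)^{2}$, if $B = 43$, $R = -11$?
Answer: $1024$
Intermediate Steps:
$\left(B + V{\left(R \right)}\right)^{2} = \left(43 - 11\right)^{2} = 32^{2} = 1024$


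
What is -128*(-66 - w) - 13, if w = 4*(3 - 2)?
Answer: 8947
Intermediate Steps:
w = 4 (w = 4*1 = 4)
-128*(-66 - w) - 13 = -128*(-66 - 1*4) - 13 = -128*(-66 - 4) - 13 = -128*(-70) - 13 = 8960 - 13 = 8947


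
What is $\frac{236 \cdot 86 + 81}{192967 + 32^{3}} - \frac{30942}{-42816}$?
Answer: $\frac{1309525667}{1610844960} \approx 0.81294$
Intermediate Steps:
$\frac{236 \cdot 86 + 81}{192967 + 32^{3}} - \frac{30942}{-42816} = \frac{20296 + 81}{192967 + 32768} - - \frac{5157}{7136} = \frac{20377}{225735} + \frac{5157}{7136} = \frac{1309525667}{1610844960}$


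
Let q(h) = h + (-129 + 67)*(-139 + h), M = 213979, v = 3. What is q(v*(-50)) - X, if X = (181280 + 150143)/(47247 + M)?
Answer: 4641132145/261226 ≈ 17767.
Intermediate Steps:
X = 331423/261226 (X = (181280 + 150143)/(47247 + 213979) = 331423/261226 ≈ 1.2687)
q(h) = 8618 - 61*h (q(h) = h - 62*(-139 + h) = h + (8618 - 62*h) = 8618 - 61*h)
q(v*(-50)) - X = (8618 - 183*(-50)) - 1*331423/261226 = (8618 - 61*(-150)) - 331423/261226 = (8618 + 9150) - 331423/261226 = 17768 - 331423/261226 = 4641132145/261226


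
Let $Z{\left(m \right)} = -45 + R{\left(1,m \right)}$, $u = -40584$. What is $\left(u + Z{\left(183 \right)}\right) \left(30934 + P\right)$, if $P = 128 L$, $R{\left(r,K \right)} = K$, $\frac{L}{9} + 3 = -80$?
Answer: $2616128172$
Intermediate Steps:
$L = -747$ ($L = -27 + 9 \left(-80\right) = -27 - 720 = -747$)
$P = -95616$ ($P = 128 \left(-747\right) = -95616$)
$Z{\left(m \right)} = -45 + m$
$\left(u + Z{\left(183 \right)}\right) \left(30934 + P\right) = \left(-40584 + \left(-45 + 183\right)\right) \left(30934 - 95616\right) = \left(-40584 + 138\right) \left(-64682\right) = \left(-40446\right) \left(-64682\right) = 2616128172$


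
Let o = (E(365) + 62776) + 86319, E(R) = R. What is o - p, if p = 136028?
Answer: 13432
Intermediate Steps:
o = 149460 (o = (365 + 62776) + 86319 = 63141 + 86319 = 149460)
o - p = 149460 - 1*136028 = 149460 - 136028 = 13432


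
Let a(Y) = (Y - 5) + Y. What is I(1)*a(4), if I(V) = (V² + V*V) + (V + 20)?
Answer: 69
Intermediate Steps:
a(Y) = -5 + 2*Y (a(Y) = (-5 + Y) + Y = -5 + 2*Y)
I(V) = 20 + V + 2*V² (I(V) = (V² + V²) + (20 + V) = 2*V² + (20 + V) = 20 + V + 2*V²)
I(1)*a(4) = (20 + 1 + 2*1²)*(-5 + 2*4) = (20 + 1 + 2*1)*(-5 + 8) = (20 + 1 + 2)*3 = 23*3 = 69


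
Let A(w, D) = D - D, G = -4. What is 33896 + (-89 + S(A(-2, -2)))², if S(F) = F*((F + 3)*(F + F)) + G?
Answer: 42545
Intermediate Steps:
A(w, D) = 0
S(F) = -4 + 2*F²*(3 + F) (S(F) = F*((F + 3)*(F + F)) - 4 = F*((3 + F)*(2*F)) - 4 = F*(2*F*(3 + F)) - 4 = 2*F²*(3 + F) - 4 = -4 + 2*F²*(3 + F))
33896 + (-89 + S(A(-2, -2)))² = 33896 + (-89 + (-4 + 2*0³ + 6*0²))² = 33896 + (-89 + (-4 + 2*0 + 6*0))² = 33896 + (-89 + (-4 + 0 + 0))² = 33896 + (-89 - 4)² = 33896 + (-93)² = 33896 + 8649 = 42545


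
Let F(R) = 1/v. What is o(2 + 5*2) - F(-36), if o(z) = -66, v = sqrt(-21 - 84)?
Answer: -66 + I*sqrt(105)/105 ≈ -66.0 + 0.09759*I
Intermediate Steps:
v = I*sqrt(105) (v = sqrt(-105) = I*sqrt(105) ≈ 10.247*I)
F(R) = -I*sqrt(105)/105 (F(R) = 1/(I*sqrt(105)) = -I*sqrt(105)/105)
o(2 + 5*2) - F(-36) = -66 - (-1)*I*sqrt(105)/105 = -66 + I*sqrt(105)/105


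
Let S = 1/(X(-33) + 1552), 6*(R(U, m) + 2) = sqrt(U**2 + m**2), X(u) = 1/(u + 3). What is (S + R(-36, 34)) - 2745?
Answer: -127897543/46559 + sqrt(613)/3 ≈ -2738.7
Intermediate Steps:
X(u) = 1/(3 + u)
R(U, m) = -2 + sqrt(U**2 + m**2)/6
S = 30/46559 (S = 1/(1/(3 - 33) + 1552) = 1/(1/(-30) + 1552) = 1/(-1/30 + 1552) = 1/(46559/30) = 30/46559 ≈ 0.00064434)
(S + R(-36, 34)) - 2745 = (30/46559 + (-2 + sqrt((-36)**2 + 34**2)/6)) - 2745 = (30/46559 + (-2 + sqrt(1296 + 1156)/6)) - 2745 = (30/46559 + (-2 + sqrt(2452)/6)) - 2745 = (30/46559 + (-2 + (2*sqrt(613))/6)) - 2745 = (30/46559 + (-2 + sqrt(613)/3)) - 2745 = (-93088/46559 + sqrt(613)/3) - 2745 = -127897543/46559 + sqrt(613)/3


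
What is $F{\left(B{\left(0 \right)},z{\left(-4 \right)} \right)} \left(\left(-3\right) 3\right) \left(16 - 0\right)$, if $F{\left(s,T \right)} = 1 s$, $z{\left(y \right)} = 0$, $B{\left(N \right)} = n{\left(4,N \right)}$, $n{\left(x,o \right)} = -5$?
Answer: $720$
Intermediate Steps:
$B{\left(N \right)} = -5$
$F{\left(s,T \right)} = s$
$F{\left(B{\left(0 \right)},z{\left(-4 \right)} \right)} \left(\left(-3\right) 3\right) \left(16 - 0\right) = - 5 \left(\left(-3\right) 3\right) \left(16 - 0\right) = \left(-5\right) \left(-9\right) \left(16 + 0\right) = 45 \cdot 16 = 720$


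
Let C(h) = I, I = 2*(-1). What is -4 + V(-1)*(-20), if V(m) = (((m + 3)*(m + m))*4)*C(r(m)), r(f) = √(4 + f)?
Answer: -644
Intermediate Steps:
I = -2
C(h) = -2
V(m) = -16*m*(3 + m) (V(m) = (((m + 3)*(m + m))*4)*(-2) = (((3 + m)*(2*m))*4)*(-2) = ((2*m*(3 + m))*4)*(-2) = (8*m*(3 + m))*(-2) = -16*m*(3 + m))
-4 + V(-1)*(-20) = -4 - 16*(-1)*(3 - 1)*(-20) = -4 - 16*(-1)*2*(-20) = -4 + 32*(-20) = -4 - 640 = -644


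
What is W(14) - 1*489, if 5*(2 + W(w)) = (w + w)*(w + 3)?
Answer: -1979/5 ≈ -395.80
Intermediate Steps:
W(w) = -2 + 2*w*(3 + w)/5 (W(w) = -2 + ((w + w)*(w + 3))/5 = -2 + ((2*w)*(3 + w))/5 = -2 + (2*w*(3 + w))/5 = -2 + 2*w*(3 + w)/5)
W(14) - 1*489 = (-2 + (⅖)*14² + (6/5)*14) - 1*489 = (-2 + (⅖)*196 + 84/5) - 489 = (-2 + 392/5 + 84/5) - 489 = 466/5 - 489 = -1979/5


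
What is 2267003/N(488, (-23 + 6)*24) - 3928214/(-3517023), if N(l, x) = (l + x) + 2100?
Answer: 7981665198589/7667110140 ≈ 1041.0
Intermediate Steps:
N(l, x) = 2100 + l + x
2267003/N(488, (-23 + 6)*24) - 3928214/(-3517023) = 2267003/(2100 + 488 + (-23 + 6)*24) - 3928214/(-3517023) = 2267003/(2100 + 488 - 17*24) - 3928214*(-1/3517023) = 2267003/(2100 + 488 - 408) + 3928214/3517023 = 2267003/2180 + 3928214/3517023 = 7981665198589/7667110140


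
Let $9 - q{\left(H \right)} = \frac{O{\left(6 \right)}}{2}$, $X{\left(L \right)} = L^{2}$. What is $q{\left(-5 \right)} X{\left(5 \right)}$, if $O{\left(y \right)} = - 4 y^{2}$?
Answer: $2025$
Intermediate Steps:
$q{\left(H \right)} = 81$ ($q{\left(H \right)} = 9 - \frac{\left(-4\right) 6^{2}}{2} = 9 - \left(-4\right) 36 \cdot \frac{1}{2} = 9 - \left(-144\right) \frac{1}{2} = 9 - -72 = 9 + 72 = 81$)
$q{\left(-5 \right)} X{\left(5 \right)} = 81 \cdot 5^{2} = 81 \cdot 25 = 2025$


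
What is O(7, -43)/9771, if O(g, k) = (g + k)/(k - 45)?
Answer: 3/71654 ≈ 4.1868e-5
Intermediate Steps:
O(g, k) = (g + k)/(-45 + k)
O(7, -43)/9771 = ((7 - 43)/(-45 - 43))/9771 = (-36/(-88))*(1/9771) = -1/88*(-36)*(1/9771) = (9/22)*(1/9771) = 3/71654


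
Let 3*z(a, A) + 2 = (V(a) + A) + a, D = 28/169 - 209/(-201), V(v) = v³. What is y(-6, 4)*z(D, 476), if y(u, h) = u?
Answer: -37390197091914808/39196589992209 ≈ -953.91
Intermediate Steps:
D = 40949/33969 (D = 28*(1/169) - 209*(-1/201) = 28/169 + 209/201 = 40949/33969 ≈ 1.2055)
z(a, A) = -⅔ + A/3 + a/3 + a³/3 (z(a, A) = -⅔ + ((a³ + A) + a)/3 = -⅔ + ((A + a³) + a)/3 = -⅔ + (A + a + a³)/3 = -⅔ + (A/3 + a/3 + a³/3) = -⅔ + A/3 + a/3 + a³/3)
y(-6, 4)*z(D, 476) = -6*(-⅔ + (⅓)*476 + (⅓)*(40949/33969) + (40949/33969)³/3) = -6*(-⅔ + 476/3 + 40949/101907 + (⅓)*(68664126790349/39196589992209)) = -6*(-⅔ + 476/3 + 40949/101907 + 68664126790349/117589769976627) = -6*18695098545957404/117589769976627 = -37390197091914808/39196589992209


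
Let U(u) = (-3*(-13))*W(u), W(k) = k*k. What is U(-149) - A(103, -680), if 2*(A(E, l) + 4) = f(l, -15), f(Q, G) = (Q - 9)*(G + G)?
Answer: 855508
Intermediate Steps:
f(Q, G) = 2*G*(-9 + Q) (f(Q, G) = (-9 + Q)*(2*G) = 2*G*(-9 + Q))
W(k) = k²
A(E, l) = 131 - 15*l (A(E, l) = -4 + (2*(-15)*(-9 + l))/2 = -4 + (270 - 30*l)/2 = -4 + (135 - 15*l) = 131 - 15*l)
U(u) = 39*u² (U(u) = (-3*(-13))*u² = 39*u²)
U(-149) - A(103, -680) = 39*(-149)² - (131 - 15*(-680)) = 39*22201 - (131 + 10200) = 865839 - 1*10331 = 865839 - 10331 = 855508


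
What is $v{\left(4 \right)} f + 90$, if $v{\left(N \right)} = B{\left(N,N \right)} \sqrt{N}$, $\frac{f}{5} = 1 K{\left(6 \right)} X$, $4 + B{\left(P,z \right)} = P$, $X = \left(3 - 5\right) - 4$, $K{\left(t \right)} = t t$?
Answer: $90$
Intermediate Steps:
$K{\left(t \right)} = t^{2}$
$X = -6$ ($X = -2 - 4 = -6$)
$B{\left(P,z \right)} = -4 + P$
$f = -1080$ ($f = 5 \cdot 1 \cdot 6^{2} \left(-6\right) = 5 \cdot 1 \cdot 36 \left(-6\right) = 5 \cdot 36 \left(-6\right) = 5 \left(-216\right) = -1080$)
$v{\left(N \right)} = \sqrt{N} \left(-4 + N\right)$ ($v{\left(N \right)} = \left(-4 + N\right) \sqrt{N} = \sqrt{N} \left(-4 + N\right)$)
$v{\left(4 \right)} f + 90 = \sqrt{4} \left(-4 + 4\right) \left(-1080\right) + 90 = 2 \cdot 0 \left(-1080\right) + 90 = 0 \left(-1080\right) + 90 = 0 + 90 = 90$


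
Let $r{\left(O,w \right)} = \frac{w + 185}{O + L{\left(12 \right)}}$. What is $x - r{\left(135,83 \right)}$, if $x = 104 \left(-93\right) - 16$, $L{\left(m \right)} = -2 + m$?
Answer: $- \frac{1405028}{145} \approx -9689.8$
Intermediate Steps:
$r{\left(O,w \right)} = \frac{185 + w}{10 + O}$ ($r{\left(O,w \right)} = \frac{w + 185}{O + \left(-2 + 12\right)} = \frac{185 + w}{O + 10} = \frac{185 + w}{10 + O}$)
$x = -9688$ ($x = -9672 - 16 = -9688$)
$x - r{\left(135,83 \right)} = -9688 - \frac{185 + 83}{10 + 135} = -9688 - \frac{1}{145} \cdot 268 = -9688 - \frac{268}{145} = - \frac{1405028}{145}$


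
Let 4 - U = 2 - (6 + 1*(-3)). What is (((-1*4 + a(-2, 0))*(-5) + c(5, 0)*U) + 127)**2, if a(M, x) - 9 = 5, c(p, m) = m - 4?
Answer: 3249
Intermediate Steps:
c(p, m) = -4 + m
a(M, x) = 14 (a(M, x) = 9 + 5 = 14)
U = 5 (U = 4 - (2 - (6 + 1*(-3))) = 4 - (2 - (6 - 3)) = 4 - (2 - 1*3) = 4 - (2 - 3) = 4 - 1*(-1) = 4 + 1 = 5)
(((-1*4 + a(-2, 0))*(-5) + c(5, 0)*U) + 127)**2 = (((-1*4 + 14)*(-5) + (-4 + 0)*5) + 127)**2 = (((-4 + 14)*(-5) - 4*5) + 127)**2 = ((10*(-5) - 20) + 127)**2 = ((-50 - 20) + 127)**2 = (-70 + 127)**2 = 57**2 = 3249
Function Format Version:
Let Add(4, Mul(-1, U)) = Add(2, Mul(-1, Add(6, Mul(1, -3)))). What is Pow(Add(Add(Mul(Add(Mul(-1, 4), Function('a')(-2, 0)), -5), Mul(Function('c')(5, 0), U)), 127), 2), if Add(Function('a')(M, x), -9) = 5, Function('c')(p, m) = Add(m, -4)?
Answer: 3249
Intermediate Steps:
Function('c')(p, m) = Add(-4, m)
Function('a')(M, x) = 14 (Function('a')(M, x) = Add(9, 5) = 14)
U = 5 (U = Add(4, Mul(-1, Add(2, Mul(-1, Add(6, Mul(1, -3)))))) = Add(4, Mul(-1, Add(2, Mul(-1, Add(6, -3))))) = Add(4, Mul(-1, Add(2, Mul(-1, 3)))) = Add(4, Mul(-1, Add(2, -3))) = Add(4, Mul(-1, -1)) = Add(4, 1) = 5)
Pow(Add(Add(Mul(Add(Mul(-1, 4), Function('a')(-2, 0)), -5), Mul(Function('c')(5, 0), U)), 127), 2) = Pow(Add(Add(Mul(Add(Mul(-1, 4), 14), -5), Mul(Add(-4, 0), 5)), 127), 2) = Pow(Add(Add(Mul(Add(-4, 14), -5), Mul(-4, 5)), 127), 2) = Pow(Add(Add(Mul(10, -5), -20), 127), 2) = Pow(Add(Add(-50, -20), 127), 2) = Pow(Add(-70, 127), 2) = Pow(57, 2) = 3249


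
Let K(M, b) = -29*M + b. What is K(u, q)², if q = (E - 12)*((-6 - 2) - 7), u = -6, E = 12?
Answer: 30276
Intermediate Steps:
q = 0 (q = (12 - 12)*((-6 - 2) - 7) = 0*(-8 - 7) = 0*(-15) = 0)
K(M, b) = b - 29*M
K(u, q)² = (0 - 29*(-6))² = (0 + 174)² = 174² = 30276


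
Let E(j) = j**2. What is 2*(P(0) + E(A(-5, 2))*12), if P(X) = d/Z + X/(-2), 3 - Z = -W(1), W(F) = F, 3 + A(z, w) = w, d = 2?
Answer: 25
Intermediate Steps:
A(z, w) = -3 + w
Z = 4 (Z = 3 - (-1) = 3 - 1*(-1) = 3 + 1 = 4)
P(X) = 1/2 - X/2 (P(X) = 2/4 + X/(-2) = 2*(1/4) + X*(-1/2) = 1/2 - X/2)
2*(P(0) + E(A(-5, 2))*12) = 2*((1/2 - 1/2*0) + (-3 + 2)**2*12) = 2*((1/2 + 0) + (-1)**2*12) = 2*(1/2 + 1*12) = 2*(1/2 + 12) = 2*(25/2) = 25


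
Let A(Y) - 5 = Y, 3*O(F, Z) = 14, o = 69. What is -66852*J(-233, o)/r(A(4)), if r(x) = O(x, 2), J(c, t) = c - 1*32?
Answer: 26573670/7 ≈ 3.7962e+6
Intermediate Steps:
O(F, Z) = 14/3 (O(F, Z) = (⅓)*14 = 14/3)
A(Y) = 5 + Y
J(c, t) = -32 + c (J(c, t) = c - 32 = -32 + c)
r(x) = 14/3
-66852*J(-233, o)/r(A(4)) = -66852/(14/(3*(-32 - 233))) = -66852/((14/3)/(-265)) = -66852/((14/3)*(-1/265)) = -66852/(-14/795) = -66852*(-795/14) = 26573670/7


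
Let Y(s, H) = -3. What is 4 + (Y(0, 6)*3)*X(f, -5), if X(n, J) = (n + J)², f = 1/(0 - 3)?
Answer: -252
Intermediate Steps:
f = -⅓ (f = 1/(-3) = -⅓ ≈ -0.33333)
X(n, J) = (J + n)²
4 + (Y(0, 6)*3)*X(f, -5) = 4 + (-3*3)*(-5 - ⅓)² = 4 - 9*(-16/3)² = 4 - 9*256/9 = 4 - 256 = -252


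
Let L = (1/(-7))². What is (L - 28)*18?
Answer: -24678/49 ≈ -503.63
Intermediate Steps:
L = 1/49 (L = (-⅐)² = 1/49 ≈ 0.020408)
(L - 28)*18 = (1/49 - 28)*18 = -1371/49*18 = -24678/49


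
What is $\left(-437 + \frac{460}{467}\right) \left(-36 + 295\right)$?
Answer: $- \frac{52737321}{467} \approx -1.1293 \cdot 10^{5}$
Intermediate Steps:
$\left(-437 + \frac{460}{467}\right) \left(-36 + 295\right) = \left(-437 + 460 \cdot \frac{1}{467}\right) 259 = \left(-437 + \frac{460}{467}\right) 259 = \left(- \frac{203619}{467}\right) 259 = - \frac{52737321}{467}$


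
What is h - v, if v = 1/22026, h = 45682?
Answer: 1006191731/22026 ≈ 45682.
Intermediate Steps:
v = 1/22026 ≈ 4.5401e-5
h - v = 45682 - 1*1/22026 = 45682 - 1/22026 = 1006191731/22026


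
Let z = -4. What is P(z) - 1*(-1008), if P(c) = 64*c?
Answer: 752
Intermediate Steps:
P(z) - 1*(-1008) = 64*(-4) - 1*(-1008) = -256 + 1008 = 752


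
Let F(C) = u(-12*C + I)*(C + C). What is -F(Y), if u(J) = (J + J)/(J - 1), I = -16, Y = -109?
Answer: 563312/1291 ≈ 436.34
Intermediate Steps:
u(J) = 2*J/(-1 + J) (u(J) = (2*J)/(-1 + J) = 2*J/(-1 + J))
F(C) = 4*C*(-16 - 12*C)/(-17 - 12*C) (F(C) = (2*(-12*C - 16)/(-1 + (-12*C - 16)))*(C + C) = (2*(-16 - 12*C)/(-1 + (-16 - 12*C)))*(2*C) = (2*(-16 - 12*C)/(-17 - 12*C))*(2*C) = 4*C*(-16 - 12*C)/(-17 - 12*C))
-F(Y) = -16*(-109)*(4 + 3*(-109))/(17 + 12*(-109)) = -16*(-109)*(4 - 327)/(17 - 1308) = -16*(-109)*(-323)/(-1291) = -16*(-109)*(-1)*(-323)/1291 = -1*(-563312/1291) = 563312/1291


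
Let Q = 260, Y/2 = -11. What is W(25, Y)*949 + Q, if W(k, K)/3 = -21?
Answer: -59527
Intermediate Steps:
Y = -22 (Y = 2*(-11) = -22)
W(k, K) = -63 (W(k, K) = 3*(-21) = -63)
W(25, Y)*949 + Q = -63*949 + 260 = -59787 + 260 = -59527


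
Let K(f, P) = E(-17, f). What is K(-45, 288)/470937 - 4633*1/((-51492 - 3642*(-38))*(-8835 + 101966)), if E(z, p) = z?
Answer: -46590203443/1270502695983096 ≈ -3.6671e-5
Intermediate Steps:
K(f, P) = -17
K(-45, 288)/470937 - 4633*1/((-51492 - 3642*(-38))*(-8835 + 101966)) = -17/470937 - 4633*1/((-51492 - 3642*(-38))*(-8835 + 101966)) = -17*1/470937 - 4633*1/(93131*(-51492 + 138396)) = -17/470937 - 4633/(86904*93131) = -17/470937 - 4633/8093456424 = -46590203443/1270502695983096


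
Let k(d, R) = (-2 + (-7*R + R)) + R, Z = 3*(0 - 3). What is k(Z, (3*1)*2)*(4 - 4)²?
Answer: 0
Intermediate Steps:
Z = -9 (Z = 3*(-3) = -9)
k(d, R) = -2 - 5*R (k(d, R) = (-2 - 6*R) + R = -2 - 5*R)
k(Z, (3*1)*2)*(4 - 4)² = (-2 - 5*3*1*2)*(4 - 4)² = (-2 - 15*2)*0² = (-2 - 5*6)*0 = (-2 - 30)*0 = -32*0 = 0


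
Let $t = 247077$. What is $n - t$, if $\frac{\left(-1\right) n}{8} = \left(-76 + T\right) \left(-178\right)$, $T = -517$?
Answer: $-1091509$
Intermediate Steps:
$n = -844432$ ($n = - 8 \left(-76 - 517\right) \left(-178\right) = - 8 \left(\left(-593\right) \left(-178\right)\right) = \left(-8\right) 105554 = -844432$)
$n - t = -844432 - 247077 = -1091509$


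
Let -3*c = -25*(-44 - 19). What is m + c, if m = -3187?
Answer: -3712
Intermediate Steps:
c = -525 (c = -(-25)*(-44 - 19)/3 = -(-25)*(-63)/3 = -⅓*1575 = -525)
m + c = -3187 - 525 = -3712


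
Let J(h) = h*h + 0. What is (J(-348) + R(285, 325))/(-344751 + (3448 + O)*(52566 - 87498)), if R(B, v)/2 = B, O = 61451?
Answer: -40558/755798873 ≈ -5.3662e-5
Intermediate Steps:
R(B, v) = 2*B
J(h) = h² (J(h) = h² + 0 = h²)
(J(-348) + R(285, 325))/(-344751 + (3448 + O)*(52566 - 87498)) = ((-348)² + 2*285)/(-344751 + (3448 + 61451)*(52566 - 87498)) = (121104 + 570)/(-344751 + 64899*(-34932)) = 121674/(-344751 - 2267051868) = 121674/(-2267396619) = 121674*(-1/2267396619) = -40558/755798873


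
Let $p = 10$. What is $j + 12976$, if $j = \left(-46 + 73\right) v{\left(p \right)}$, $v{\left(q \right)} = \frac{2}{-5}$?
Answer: $\frac{64826}{5} \approx 12965.0$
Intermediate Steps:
$v{\left(q \right)} = - \frac{2}{5}$ ($v{\left(q \right)} = 2 \left(- \frac{1}{5}\right) = - \frac{2}{5}$)
$j = - \frac{54}{5}$ ($j = \left(-46 + 73\right) \left(- \frac{2}{5}\right) = 27 \left(- \frac{2}{5}\right) = - \frac{54}{5} \approx -10.8$)
$j + 12976 = - \frac{54}{5} + 12976 = \frac{64826}{5}$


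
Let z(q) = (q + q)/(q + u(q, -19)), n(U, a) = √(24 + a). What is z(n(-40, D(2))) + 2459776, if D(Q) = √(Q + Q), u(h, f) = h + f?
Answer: 632162328/257 - 38*√26/257 ≈ 2.4598e+6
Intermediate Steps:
u(h, f) = f + h
D(Q) = √2*√Q (D(Q) = √(2*Q) = √2*√Q)
z(q) = 2*q/(-19 + 2*q) (z(q) = (q + q)/(q + (-19 + q)) = (2*q)/(-19 + 2*q) = 2*q/(-19 + 2*q))
z(n(-40, D(2))) + 2459776 = 2*√(24 + √2*√2)/(-19 + 2*√(24 + √2*√2)) + 2459776 = 2*√(24 + 2)/(-19 + 2*√(24 + 2)) + 2459776 = 2*√26/(-19 + 2*√26) + 2459776 = 2459776 + 2*√26/(-19 + 2*√26)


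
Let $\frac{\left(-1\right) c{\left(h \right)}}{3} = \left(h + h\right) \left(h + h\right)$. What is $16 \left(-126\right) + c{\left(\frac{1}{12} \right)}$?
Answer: $- \frac{24193}{12} \approx -2016.1$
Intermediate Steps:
$c{\left(h \right)} = - 12 h^{2}$ ($c{\left(h \right)} = - 3 \left(h + h\right) \left(h + h\right) = - 3 \cdot 2 h 2 h = - 3 \cdot 4 h^{2} = - 12 h^{2}$)
$16 \left(-126\right) + c{\left(\frac{1}{12} \right)} = 16 \left(-126\right) - 12 \left(\frac{1}{12}\right)^{2} = -2016 - \frac{12}{144} = -2016 - \frac{1}{12} = - \frac{24193}{12}$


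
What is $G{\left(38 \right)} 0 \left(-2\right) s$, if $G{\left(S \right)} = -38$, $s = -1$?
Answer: $0$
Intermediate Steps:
$G{\left(38 \right)} 0 \left(-2\right) s = - 38 \cdot 0 \left(-2\right) \left(-1\right) = - 38 \cdot 0 \left(-1\right) = \left(-38\right) 0 = 0$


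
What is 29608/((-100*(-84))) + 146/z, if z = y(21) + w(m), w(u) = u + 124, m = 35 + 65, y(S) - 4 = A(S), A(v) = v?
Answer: 358283/87150 ≈ 4.1111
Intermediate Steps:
y(S) = 4 + S
m = 100
w(u) = 124 + u
z = 249 (z = (4 + 21) + (124 + 100) = 25 + 224 = 249)
29608/((-100*(-84))) + 146/z = 29608/((-100*(-84))) + 146/249 = 29608/8400 + 146*(1/249) = 29608*(1/8400) + 146/249 = 3701/1050 + 146/249 = 358283/87150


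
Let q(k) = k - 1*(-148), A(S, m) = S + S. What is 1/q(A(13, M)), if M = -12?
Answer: 1/174 ≈ 0.0057471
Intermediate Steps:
A(S, m) = 2*S
q(k) = 148 + k (q(k) = k + 148 = 148 + k)
1/q(A(13, M)) = 1/(148 + 2*13) = 1/(148 + 26) = 1/174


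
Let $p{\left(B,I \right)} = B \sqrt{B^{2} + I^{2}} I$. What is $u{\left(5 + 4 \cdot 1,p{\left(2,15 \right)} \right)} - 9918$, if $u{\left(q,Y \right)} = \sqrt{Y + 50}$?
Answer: $-9918 + \sqrt{50 + 30 \sqrt{229}} \approx -9895.5$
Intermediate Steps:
$p{\left(B,I \right)} = B I \sqrt{B^{2} + I^{2}}$
$u{\left(q,Y \right)} = \sqrt{50 + Y}$
$u{\left(5 + 4 \cdot 1,p{\left(2,15 \right)} \right)} - 9918 = \sqrt{50 + 2 \cdot 15 \sqrt{2^{2} + 15^{2}}} - 9918 = \sqrt{50 + 2 \cdot 15 \sqrt{4 + 225}} - 9918 = \sqrt{50 + 2 \cdot 15 \sqrt{229}} - 9918 = \sqrt{50 + 30 \sqrt{229}} - 9918 = -9918 + \sqrt{50 + 30 \sqrt{229}}$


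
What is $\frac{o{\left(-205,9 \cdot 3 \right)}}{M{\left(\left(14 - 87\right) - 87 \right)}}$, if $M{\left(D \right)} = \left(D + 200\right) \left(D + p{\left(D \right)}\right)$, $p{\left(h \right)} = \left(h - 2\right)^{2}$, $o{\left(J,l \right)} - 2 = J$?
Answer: $- \frac{203}{1043360} \approx -0.00019456$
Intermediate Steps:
$o{\left(J,l \right)} = 2 + J$
$p{\left(h \right)} = \left(-2 + h\right)^{2}$
$M{\left(D \right)} = \left(200 + D\right) \left(D + \left(-2 + D\right)^{2}\right)$ ($M{\left(D \right)} = \left(D + 200\right) \left(D + \left(-2 + D\right)^{2}\right) = \left(200 + D\right) \left(D + \left(-2 + D\right)^{2}\right)$)
$\frac{o{\left(-205,9 \cdot 3 \right)}}{M{\left(\left(14 - 87\right) - 87 \right)}} = \frac{2 - 205}{800 + \left(\left(14 - 87\right) - 87\right)^{3} - 596 \left(\left(14 - 87\right) - 87\right) + 197 \left(\left(14 - 87\right) - 87\right)^{2}} = - \frac{203}{800 + \left(-73 - 87\right)^{3} - 596 \left(-73 - 87\right) + 197 \left(-73 - 87\right)^{2}} = - \frac{203}{800 + \left(-160\right)^{3} - -95360 + 197 \left(-160\right)^{2}} = - \frac{203}{800 - 4096000 + 95360 + 197 \cdot 25600} = - \frac{203}{800 - 4096000 + 95360 + 5043200} = - \frac{203}{1043360}$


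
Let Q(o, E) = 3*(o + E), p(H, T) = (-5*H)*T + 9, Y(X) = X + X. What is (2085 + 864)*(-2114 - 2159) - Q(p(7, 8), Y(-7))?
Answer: -12600222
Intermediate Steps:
Y(X) = 2*X
p(H, T) = 9 - 5*H*T (p(H, T) = -5*H*T + 9 = 9 - 5*H*T)
Q(o, E) = 3*E + 3*o (Q(o, E) = 3*(E + o) = 3*E + 3*o)
(2085 + 864)*(-2114 - 2159) - Q(p(7, 8), Y(-7)) = (2085 + 864)*(-2114 - 2159) - (3*(2*(-7)) + 3*(9 - 5*7*8)) = 2949*(-4273) - (3*(-14) + 3*(9 - 280)) = -12601077 - (-42 + 3*(-271)) = -12601077 - (-42 - 813) = -12601077 - 1*(-855) = -12601077 + 855 = -12600222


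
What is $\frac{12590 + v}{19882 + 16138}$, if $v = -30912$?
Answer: $- \frac{9161}{18010} \approx -0.50866$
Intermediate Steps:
$\frac{12590 + v}{19882 + 16138} = \frac{12590 - 30912}{19882 + 16138} = - \frac{18322}{36020} = \left(-18322\right) \frac{1}{36020} = - \frac{9161}{18010}$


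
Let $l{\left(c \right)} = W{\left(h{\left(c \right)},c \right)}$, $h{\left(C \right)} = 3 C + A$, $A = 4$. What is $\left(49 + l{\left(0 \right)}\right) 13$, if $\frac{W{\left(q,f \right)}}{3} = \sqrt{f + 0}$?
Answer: $637$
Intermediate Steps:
$h{\left(C \right)} = 4 + 3 C$ ($h{\left(C \right)} = 3 C + 4 = 4 + 3 C$)
$W{\left(q,f \right)} = 3 \sqrt{f}$ ($W{\left(q,f \right)} = 3 \sqrt{f + 0} = 3 \sqrt{f}$)
$l{\left(c \right)} = 3 \sqrt{c}$
$\left(49 + l{\left(0 \right)}\right) 13 = \left(49 + 3 \sqrt{0}\right) 13 = \left(49 + 3 \cdot 0\right) 13 = \left(49 + 0\right) 13 = 49 \cdot 13 = 637$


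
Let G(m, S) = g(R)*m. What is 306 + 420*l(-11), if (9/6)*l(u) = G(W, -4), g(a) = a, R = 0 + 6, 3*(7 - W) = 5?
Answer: 9266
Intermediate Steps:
W = 16/3 (W = 7 - ⅓*5 = 7 - 5/3 = 16/3 ≈ 5.3333)
R = 6
G(m, S) = 6*m
l(u) = 64/3 (l(u) = 2*(6*(16/3))/3 = (⅔)*32 = 64/3)
306 + 420*l(-11) = 306 + 420*(64/3) = 306 + 8960 = 9266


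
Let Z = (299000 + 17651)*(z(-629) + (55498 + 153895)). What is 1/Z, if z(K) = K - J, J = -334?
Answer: 1/66211090798 ≈ 1.5103e-11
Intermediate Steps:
z(K) = 334 + K (z(K) = K - 1*(-334) = K + 334 = 334 + K)
Z = 66211090798 (Z = (299000 + 17651)*((334 - 629) + (55498 + 153895)) = 316651*(-295 + 209393) = 316651*209098 = 66211090798)
1/Z = 1/66211090798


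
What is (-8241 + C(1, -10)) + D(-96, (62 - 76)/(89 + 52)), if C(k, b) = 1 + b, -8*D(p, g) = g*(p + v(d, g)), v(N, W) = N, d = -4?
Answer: -1163425/141 ≈ -8251.2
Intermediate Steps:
D(p, g) = -g*(-4 + p)/8 (D(p, g) = -g*(p - 4)/8 = -g*(-4 + p)/8)
(-8241 + C(1, -10)) + D(-96, (62 - 76)/(89 + 52)) = (-8241 + (1 - 10)) + ((62 - 76)/(89 + 52))*(4 - 1*(-96))/8 = (-8241 - 9) + (-14/141)*(4 + 96)/8 = -8250 + (⅛)*(-14*1/141)*100 = -8250 + (⅛)*(-14/141)*100 = -8250 - 175/141 = -1163425/141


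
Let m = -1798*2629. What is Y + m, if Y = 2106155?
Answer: -2620787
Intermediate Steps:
m = -4726942
Y + m = 2106155 - 4726942 = -2620787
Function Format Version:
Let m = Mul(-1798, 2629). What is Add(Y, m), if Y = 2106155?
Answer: -2620787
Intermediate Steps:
m = -4726942
Add(Y, m) = Add(2106155, -4726942) = -2620787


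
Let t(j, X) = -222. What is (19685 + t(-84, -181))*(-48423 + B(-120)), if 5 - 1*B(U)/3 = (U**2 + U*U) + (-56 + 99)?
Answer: -2626278831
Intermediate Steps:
B(U) = -114 - 6*U**2 (B(U) = 15 - 3*((U**2 + U*U) + (-56 + 99)) = 15 - 3*((U**2 + U**2) + 43) = 15 - 3*(2*U**2 + 43) = 15 - 3*(43 + 2*U**2) = 15 + (-129 - 6*U**2) = -114 - 6*U**2)
(19685 + t(-84, -181))*(-48423 + B(-120)) = (19685 - 222)*(-48423 + (-114 - 6*(-120)**2)) = 19463*(-48423 + (-114 - 6*14400)) = 19463*(-48423 + (-114 - 86400)) = 19463*(-48423 - 86514) = 19463*(-134937) = -2626278831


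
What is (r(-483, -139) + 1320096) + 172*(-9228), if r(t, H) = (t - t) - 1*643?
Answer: -267763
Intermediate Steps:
r(t, H) = -643 (r(t, H) = 0 - 643 = -643)
(r(-483, -139) + 1320096) + 172*(-9228) = (-643 + 1320096) + 172*(-9228) = 1319453 - 1587216 = -267763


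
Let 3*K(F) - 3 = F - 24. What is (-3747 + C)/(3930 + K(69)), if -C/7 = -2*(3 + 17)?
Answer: -3467/3946 ≈ -0.87861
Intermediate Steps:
K(F) = -7 + F/3 (K(F) = 1 + (F - 24)/3 = 1 + (-24 + F)/3 = 1 + (-8 + F/3) = -7 + F/3)
C = 280 (C = -(-14)*(3 + 17) = -(-14)*20 = -7*(-40) = 280)
(-3747 + C)/(3930 + K(69)) = (-3747 + 280)/(3930 + (-7 + (⅓)*69)) = -3467/(3930 + (-7 + 23)) = -3467/(3930 + 16) = -3467/3946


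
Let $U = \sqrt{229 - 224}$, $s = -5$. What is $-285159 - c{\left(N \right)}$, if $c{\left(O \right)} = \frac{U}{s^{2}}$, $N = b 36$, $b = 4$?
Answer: $-285159 - \frac{\sqrt{5}}{25} \approx -2.8516 \cdot 10^{5}$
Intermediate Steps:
$N = 144$ ($N = 4 \cdot 36 = 144$)
$U = \sqrt{5} \approx 2.2361$
$c{\left(O \right)} = \frac{\sqrt{5}}{25}$ ($c{\left(O \right)} = \frac{\sqrt{5}}{\left(-5\right)^{2}} = \frac{\sqrt{5}}{25}$)
$-285159 - c{\left(N \right)} = -285159 - \frac{\sqrt{5}}{25}$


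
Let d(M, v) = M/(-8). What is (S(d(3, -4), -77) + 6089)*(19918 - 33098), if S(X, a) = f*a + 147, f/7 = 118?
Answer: 756083880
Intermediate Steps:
f = 826 (f = 7*118 = 826)
d(M, v) = -M/8 (d(M, v) = M*(-⅛) = -M/8)
S(X, a) = 147 + 826*a (S(X, a) = 826*a + 147 = 147 + 826*a)
(S(d(3, -4), -77) + 6089)*(19918 - 33098) = ((147 + 826*(-77)) + 6089)*(19918 - 33098) = ((147 - 63602) + 6089)*(-13180) = (-63455 + 6089)*(-13180) = -57366*(-13180) = 756083880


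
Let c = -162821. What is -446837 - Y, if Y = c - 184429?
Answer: -99587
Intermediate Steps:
Y = -347250 (Y = -162821 - 184429 = -347250)
-446837 - Y = -446837 - 1*(-347250) = -446837 + 347250 = -99587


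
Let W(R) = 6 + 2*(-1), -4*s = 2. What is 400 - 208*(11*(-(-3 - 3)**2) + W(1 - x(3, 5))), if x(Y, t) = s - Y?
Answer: 81936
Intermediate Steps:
s = -1/2 (s = -1/4*2 = -1/2 ≈ -0.50000)
x(Y, t) = -1/2 - Y
W(R) = 4 (W(R) = 6 - 2 = 4)
400 - 208*(11*(-(-3 - 3)**2) + W(1 - x(3, 5))) = 400 - 208*(11*(-(-3 - 3)**2) + 4) = 400 - 208*(11*(-1*(-6)**2) + 4) = 400 - 208*(11*(-1*36) + 4) = 400 - 208*(11*(-36) + 4) = 400 - 208*(-396 + 4) = 400 - 208*(-392) = 400 + 81536 = 81936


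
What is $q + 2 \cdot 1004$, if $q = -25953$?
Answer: $-23945$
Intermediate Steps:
$q + 2 \cdot 1004 = -25953 + 2 \cdot 1004 = -25953 + 2008 = -23945$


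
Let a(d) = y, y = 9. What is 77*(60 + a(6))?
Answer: 5313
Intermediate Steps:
a(d) = 9
77*(60 + a(6)) = 77*(60 + 9) = 77*69 = 5313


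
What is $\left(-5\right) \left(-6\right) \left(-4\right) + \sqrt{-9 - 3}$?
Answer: $-120 + 2 i \sqrt{3} \approx -120.0 + 3.4641 i$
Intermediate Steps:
$\left(-5\right) \left(-6\right) \left(-4\right) + \sqrt{-9 - 3} = 30 \left(-4\right) + \sqrt{-12} = -120 + 2 i \sqrt{3}$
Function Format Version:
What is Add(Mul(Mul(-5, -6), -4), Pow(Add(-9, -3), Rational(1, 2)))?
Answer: Add(-120, Mul(2, I, Pow(3, Rational(1, 2)))) ≈ Add(-120.00, Mul(3.4641, I))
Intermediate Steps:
Add(Mul(Mul(-5, -6), -4), Pow(Add(-9, -3), Rational(1, 2))) = Add(Mul(30, -4), Pow(-12, Rational(1, 2))) = Add(-120, Mul(2, I, Pow(3, Rational(1, 2))))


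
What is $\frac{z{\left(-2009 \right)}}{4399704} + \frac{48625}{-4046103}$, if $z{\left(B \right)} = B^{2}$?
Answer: $\frac{1790718203927}{1977961728168} \approx 0.90534$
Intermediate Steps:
$\frac{z{\left(-2009 \right)}}{4399704} + \frac{48625}{-4046103} = \frac{\left(-2009\right)^{2}}{4399704} + \frac{48625}{-4046103} = 4036081 \cdot \frac{1}{4399704} + 48625 \left(- \frac{1}{4046103}\right) = \frac{4036081}{4399704} - \frac{48625}{4046103} = \frac{1790718203927}{1977961728168}$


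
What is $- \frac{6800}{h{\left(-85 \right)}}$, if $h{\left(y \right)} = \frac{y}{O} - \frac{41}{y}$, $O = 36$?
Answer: $\frac{20808000}{5749} \approx 3619.4$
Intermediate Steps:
$h{\left(y \right)} = - \frac{41}{y} + \frac{y}{36}$ ($h{\left(y \right)} = \frac{y}{36} - \frac{41}{y} = - \frac{41}{y} + \frac{y}{36}$)
$- \frac{6800}{h{\left(-85 \right)}} = - \frac{6800}{- \frac{41}{-85} + \frac{1}{36} \left(-85\right)} = - \frac{6800}{\left(-41\right) \left(- \frac{1}{85}\right) - \frac{85}{36}} = - \frac{6800}{\frac{41}{85} - \frac{85}{36}} = - \frac{6800}{- \frac{5749}{3060}} = \left(-6800\right) \left(- \frac{3060}{5749}\right) = \frac{20808000}{5749}$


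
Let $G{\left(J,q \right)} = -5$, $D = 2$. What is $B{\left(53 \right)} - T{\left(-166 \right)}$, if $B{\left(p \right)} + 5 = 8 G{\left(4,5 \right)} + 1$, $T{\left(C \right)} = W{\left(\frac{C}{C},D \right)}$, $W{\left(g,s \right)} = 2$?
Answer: $-46$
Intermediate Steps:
$T{\left(C \right)} = 2$
$B{\left(p \right)} = -44$ ($B{\left(p \right)} = -5 + \left(8 \left(-5\right) + 1\right) = -5 + \left(-40 + 1\right) = -5 - 39 = -44$)
$B{\left(53 \right)} - T{\left(-166 \right)} = -44 - 2 = -46$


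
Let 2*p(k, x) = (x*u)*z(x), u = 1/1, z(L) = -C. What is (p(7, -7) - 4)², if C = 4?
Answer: 100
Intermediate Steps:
z(L) = -4 (z(L) = -1*4 = -4)
u = 1
p(k, x) = -2*x (p(k, x) = ((x*1)*(-4))/2 = (x*(-4))/2 = (-4*x)/2 = -2*x)
(p(7, -7) - 4)² = (-2*(-7) - 4)² = (14 - 4)² = 10² = 100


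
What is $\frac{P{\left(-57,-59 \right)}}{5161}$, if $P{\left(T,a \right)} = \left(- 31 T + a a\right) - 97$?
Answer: $\frac{5151}{5161} \approx 0.99806$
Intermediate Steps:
$P{\left(T,a \right)} = -97 + a^{2} - 31 T$ ($P{\left(T,a \right)} = \left(- 31 T + a^{2}\right) - 97 = \left(a^{2} - 31 T\right) - 97 = -97 + a^{2} - 31 T$)
$\frac{P{\left(-57,-59 \right)}}{5161} = \frac{-97 + \left(-59\right)^{2} - -1767}{5161} = \left(-97 + 3481 + 1767\right) \frac{1}{5161} = 5151 \cdot \frac{1}{5161} = \frac{5151}{5161}$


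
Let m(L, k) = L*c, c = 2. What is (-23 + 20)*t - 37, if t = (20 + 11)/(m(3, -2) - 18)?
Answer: -117/4 ≈ -29.250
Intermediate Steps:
m(L, k) = 2*L (m(L, k) = L*2 = 2*L)
t = -31/12 (t = (20 + 11)/(2*3 - 18) = 31/(6 - 18) = 31/(-12) = 31*(-1/12) = -31/12 ≈ -2.5833)
(-23 + 20)*t - 37 = (-23 + 20)*(-31/12) - 37 = -3*(-31/12) - 37 = 31/4 - 37 = -117/4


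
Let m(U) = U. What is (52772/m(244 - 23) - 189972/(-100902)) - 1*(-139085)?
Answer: 517811794371/3716557 ≈ 1.3933e+5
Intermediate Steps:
(52772/m(244 - 23) - 189972/(-100902)) - 1*(-139085) = (52772/(244 - 23) - 189972/(-100902)) - 1*(-139085) = (52772/221 - 189972*(-1/100902)) + 139085 = (52772*(1/221) + 31662/16817) + 139085 = (52772/221 + 31662/16817) + 139085 = 894464026/3716557 + 139085 = 517811794371/3716557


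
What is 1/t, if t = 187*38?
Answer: 1/7106 ≈ 0.00014073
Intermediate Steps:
t = 7106
1/t = 1/7106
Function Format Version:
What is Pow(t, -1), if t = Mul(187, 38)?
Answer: Rational(1, 7106) ≈ 0.00014073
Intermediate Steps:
t = 7106
Pow(t, -1) = Pow(7106, -1) = Rational(1, 7106)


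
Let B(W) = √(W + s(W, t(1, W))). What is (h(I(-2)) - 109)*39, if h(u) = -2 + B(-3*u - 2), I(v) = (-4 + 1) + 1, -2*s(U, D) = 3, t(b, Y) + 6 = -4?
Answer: -4329 + 39*√10/2 ≈ -4267.3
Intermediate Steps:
t(b, Y) = -10 (t(b, Y) = -6 - 4 = -10)
s(U, D) = -3/2 (s(U, D) = -½*3 = -3/2)
I(v) = -2 (I(v) = -3 + 1 = -2)
B(W) = √(-3/2 + W) (B(W) = √(W - 3/2) = √(-3/2 + W))
h(u) = -2 + √(-14 - 12*u)/2 (h(u) = -2 + √(-6 + 4*(-3*u - 2))/2 = -2 + √(-6 + 4*(-2 - 3*u))/2 = -2 + √(-6 + (-8 - 12*u))/2 = -2 + √(-14 - 12*u)/2)
(h(I(-2)) - 109)*39 = ((-2 + √(-14 - 12*(-2))/2) - 109)*39 = ((-2 + √(-14 + 24)/2) - 109)*39 = ((-2 + √10/2) - 109)*39 = (-111 + √10/2)*39 = -4329 + 39*√10/2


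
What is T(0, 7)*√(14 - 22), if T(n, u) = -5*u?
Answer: -70*I*√2 ≈ -98.995*I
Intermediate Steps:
T(0, 7)*√(14 - 22) = (-5*7)*√(14 - 22) = -70*I*√2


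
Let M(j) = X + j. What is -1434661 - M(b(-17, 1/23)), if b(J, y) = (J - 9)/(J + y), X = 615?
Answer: -21529163/15 ≈ -1.4353e+6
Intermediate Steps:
b(J, y) = (-9 + J)/(J + y)
M(j) = 615 + j
-1434661 - M(b(-17, 1/23)) = -1434661 - (615 + (-9 - 17)/(-17 + 1/23)) = -1434661 - (615 - 26/(-17 + 1/23)) = -1434661 - (615 - 26/(-390/23)) = -1434661 - (615 - 23/390*(-26)) = -1434661 - (615 + 23/15) = -1434661 - 1*9248/15 = -1434661 - 9248/15 = -21529163/15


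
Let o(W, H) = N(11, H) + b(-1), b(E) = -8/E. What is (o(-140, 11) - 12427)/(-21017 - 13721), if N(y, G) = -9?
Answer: 6214/17369 ≈ 0.35776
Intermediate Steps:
o(W, H) = -1 (o(W, H) = -9 - 8/(-1) = -9 - 8*(-1) = -9 + 8 = -1)
(o(-140, 11) - 12427)/(-21017 - 13721) = (-1 - 12427)/(-21017 - 13721) = -12428/(-34738) = -12428*(-1/34738) = 6214/17369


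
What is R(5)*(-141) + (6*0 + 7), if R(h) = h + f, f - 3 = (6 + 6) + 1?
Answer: -2954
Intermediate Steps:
f = 16 (f = 3 + ((6 + 6) + 1) = 3 + (12 + 1) = 3 + 13 = 16)
R(h) = 16 + h (R(h) = h + 16 = 16 + h)
R(5)*(-141) + (6*0 + 7) = (16 + 5)*(-141) + (6*0 + 7) = 21*(-141) + (0 + 7) = -2961 + 7 = -2954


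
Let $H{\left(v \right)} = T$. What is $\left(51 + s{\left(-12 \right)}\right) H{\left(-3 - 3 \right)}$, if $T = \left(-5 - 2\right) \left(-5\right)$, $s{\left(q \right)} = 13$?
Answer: $2240$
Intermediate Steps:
$T = 35$ ($T = \left(-7\right) \left(-5\right) = 35$)
$H{\left(v \right)} = 35$
$\left(51 + s{\left(-12 \right)}\right) H{\left(-3 - 3 \right)} = \left(51 + 13\right) 35 = 64 \cdot 35 = 2240$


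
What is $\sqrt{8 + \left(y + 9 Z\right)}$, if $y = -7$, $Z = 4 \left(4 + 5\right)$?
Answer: $5 \sqrt{13} \approx 18.028$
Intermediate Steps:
$Z = 36$ ($Z = 4 \cdot 9 = 36$)
$\sqrt{8 + \left(y + 9 Z\right)} = \sqrt{8 + \left(-7 + 9 \cdot 36\right)} = \sqrt{8 + \left(-7 + 324\right)} = \sqrt{8 + 317} = \sqrt{325} = 5 \sqrt{13}$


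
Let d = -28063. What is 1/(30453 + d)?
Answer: 1/2390 ≈ 0.00041841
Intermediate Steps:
1/(30453 + d) = 1/(30453 - 28063) = 1/2390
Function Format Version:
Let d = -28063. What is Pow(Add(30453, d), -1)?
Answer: Rational(1, 2390) ≈ 0.00041841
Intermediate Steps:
Pow(Add(30453, d), -1) = Pow(Add(30453, -28063), -1) = Pow(2390, -1) = Rational(1, 2390)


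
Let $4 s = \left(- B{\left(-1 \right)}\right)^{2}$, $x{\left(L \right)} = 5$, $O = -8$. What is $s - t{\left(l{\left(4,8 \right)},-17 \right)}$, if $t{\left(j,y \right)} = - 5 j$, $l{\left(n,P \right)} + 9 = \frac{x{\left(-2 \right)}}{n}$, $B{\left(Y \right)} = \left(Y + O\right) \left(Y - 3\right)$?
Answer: $\frac{1141}{4} \approx 285.25$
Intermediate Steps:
$B{\left(Y \right)} = \left(-8 + Y\right) \left(-3 + Y\right)$ ($B{\left(Y \right)} = \left(Y - 8\right) \left(Y - 3\right) = \left(-8 + Y\right) \left(-3 + Y\right)$)
$l{\left(n,P \right)} = -9 + \frac{5}{n}$
$s = 324$ ($s = \frac{\left(- (24 + \left(-1\right)^{2} - -11)\right)^{2}}{4} = \frac{\left(- (24 + 1 + 11)\right)^{2}}{4} = \frac{\left(\left(-1\right) 36\right)^{2}}{4} = \frac{\left(-36\right)^{2}}{4} = \frac{1}{4} \cdot 1296 = 324$)
$s - t{\left(l{\left(4,8 \right)},-17 \right)} = 324 - - 5 \left(-9 + \frac{5}{4}\right) = 324 - \left(-5\right) \left(- \frac{31}{4}\right) = 324 - \frac{155}{4} = \frac{1141}{4}$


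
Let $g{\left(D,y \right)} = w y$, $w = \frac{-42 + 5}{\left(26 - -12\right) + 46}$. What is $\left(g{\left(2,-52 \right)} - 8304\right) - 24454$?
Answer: $- \frac{687437}{21} \approx -32735.0$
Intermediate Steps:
$w = - \frac{37}{84}$ ($w = - \frac{37}{\left(26 + 12\right) + 46} = - \frac{37}{38 + 46} = - \frac{37}{84} \approx -0.44048$)
$g{\left(D,y \right)} = - \frac{37 y}{84}$
$\left(g{\left(2,-52 \right)} - 8304\right) - 24454 = \left(\left(- \frac{37}{84}\right) \left(-52\right) - 8304\right) - 24454 = \left(\frac{481}{21} - 8304\right) - 24454 = - \frac{173903}{21} - 24454 = - \frac{687437}{21}$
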